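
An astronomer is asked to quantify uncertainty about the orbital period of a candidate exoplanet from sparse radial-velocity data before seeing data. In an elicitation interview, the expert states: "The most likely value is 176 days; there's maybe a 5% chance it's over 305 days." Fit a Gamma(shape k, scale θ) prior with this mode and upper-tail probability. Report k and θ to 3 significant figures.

Gamma(k,θ) with k>1 has mode (k−1)θ, so θ = 176/(k−1).
Need P(X < 305) = 0.95 with θ tied to k this way. Start at k = 2, θ = 176: P(X<305) ≈ 0.517.
Too low — raise k to concentrate. Iterating converges to k ≈ 10.2.
Then θ = 176/(10.2−1) ≈ 19.1.

k ≈ 10.2, θ ≈ 19.1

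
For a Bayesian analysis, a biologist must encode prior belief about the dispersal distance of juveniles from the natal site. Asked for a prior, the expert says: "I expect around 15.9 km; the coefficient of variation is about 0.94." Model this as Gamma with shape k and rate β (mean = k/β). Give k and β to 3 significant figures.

k ≈ 1.13, β ≈ 0.0712

For Gamma(k, rate β): mean = k/β, variance = k/β², so CV = 1/√k.
CV = 0.94, hence k = 1/CV² = 1.13.
Then β = k/mean = 1.13/15.9 = 0.0712.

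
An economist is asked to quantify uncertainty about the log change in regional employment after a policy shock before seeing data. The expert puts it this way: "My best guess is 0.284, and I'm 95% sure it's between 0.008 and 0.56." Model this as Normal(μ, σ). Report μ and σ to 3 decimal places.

μ = 0.284, σ = 0.141

A symmetric 95% interval runs μ ± z·σ with z = 1.96.
Half-width = 0.276, so σ = 0.276/1.96 = 0.141.
μ is the stated best guess, 0.284.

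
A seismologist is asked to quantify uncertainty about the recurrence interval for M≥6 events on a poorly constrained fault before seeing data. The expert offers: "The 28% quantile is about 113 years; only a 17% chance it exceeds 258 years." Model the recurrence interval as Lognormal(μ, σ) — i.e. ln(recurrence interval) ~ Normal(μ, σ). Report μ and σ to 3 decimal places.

μ ≈ 5.040, σ ≈ 0.537

If T ~ Lognormal(μ,σ) then ln T ~ Normal(μ,σ), so the p-quantile of ln T is μ + z_p·σ.
ln(113) = 4.727 and ln(258) = 5.553; z_{0.28} = -0.5828, z_{0.83} = 0.9542.
σ = (5.553 − 4.727)/(0.9542 − (-0.5828)) = 0.537.
μ = 4.727 − (-0.5828)·0.537 = 5.040.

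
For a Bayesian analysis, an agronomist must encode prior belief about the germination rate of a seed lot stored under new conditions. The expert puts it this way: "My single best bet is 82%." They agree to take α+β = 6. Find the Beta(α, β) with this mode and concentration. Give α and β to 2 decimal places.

α = 4.28, β = 1.72

For α,β > 1 the Beta mode is (α−1)/(α+β−2). With α+β = 6, the mode is (α−1)/4.
Set (α−1)/4 = 0.82 → α = 1 + 0.82·4 = 4.28.
β = 6 − α = 1.72.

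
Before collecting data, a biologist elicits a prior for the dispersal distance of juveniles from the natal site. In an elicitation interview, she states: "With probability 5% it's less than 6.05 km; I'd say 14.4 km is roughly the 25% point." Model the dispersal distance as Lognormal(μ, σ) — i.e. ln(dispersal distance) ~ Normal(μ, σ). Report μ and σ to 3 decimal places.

If T ~ Lognormal(μ,σ) then ln T ~ Normal(μ,σ), so the p-quantile of ln T is μ + z_p·σ.
ln(6.05) = 1.8 and ln(14.4) = 2.667; z_{0.05} = -1.645, z_{0.25} = -0.6745.
σ = (2.667 − 1.8)/(-0.6745 − (-1.645)) = 0.894.
μ = 1.8 − (-1.645)·0.894 = 3.270.

μ ≈ 3.270, σ ≈ 0.894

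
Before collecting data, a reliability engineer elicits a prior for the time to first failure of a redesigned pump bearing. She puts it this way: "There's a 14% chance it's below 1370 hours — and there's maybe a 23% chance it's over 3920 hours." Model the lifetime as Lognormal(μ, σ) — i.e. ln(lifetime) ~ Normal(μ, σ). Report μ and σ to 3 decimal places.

μ ≈ 7.847, σ ≈ 0.578

If T ~ Lognormal(μ,σ) then ln T ~ Normal(μ,σ), so the p-quantile of ln T is μ + z_p·σ.
ln(1370) = 7.223 and ln(3920) = 8.274; z_{0.14} = -1.08, z_{0.77} = 0.7388.
σ = (8.274 − 7.223)/(0.7388 − (-1.08)) = 0.578.
μ = 7.223 − (-1.08)·0.578 = 7.847.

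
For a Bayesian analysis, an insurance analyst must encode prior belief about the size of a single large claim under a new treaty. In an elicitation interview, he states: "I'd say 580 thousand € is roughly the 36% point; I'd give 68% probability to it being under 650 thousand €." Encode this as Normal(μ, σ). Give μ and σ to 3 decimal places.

μ = 610.372, σ = 84.730

The p-quantile of Normal(μ,σ) is μ + z_p·σ, with z_{0.36} = -0.3585 and z_{0.68} = 0.4677.
Eliminate σ: μ = (z₂·x₁ − z₁·x₂)/(z₂ − z₁) = (0.4677·580 − (-0.3585)·650)/0.8262 = 610.372.
Then σ = (x₂ − x₁)/(z₂ − z₁) = (650 − 580)/0.8262 = 84.730.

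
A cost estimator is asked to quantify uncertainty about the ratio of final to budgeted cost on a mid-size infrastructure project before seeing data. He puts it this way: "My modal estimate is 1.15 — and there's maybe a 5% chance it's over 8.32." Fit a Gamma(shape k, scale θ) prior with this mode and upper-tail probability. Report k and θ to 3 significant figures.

Gamma(k,θ) with k>1 has mode (k−1)θ, so θ = 1.15/(k−1).
Need P(X < 8.32) = 0.95 with θ tied to k this way. Start at k = 2, θ = 1.15: P(X<8.32) ≈ 0.994.
Too high — lower k to spread out. Iterating converges to k ≈ 1.55.
Then θ = 1.15/(1.55−1) ≈ 2.08.

k ≈ 1.55, θ ≈ 2.08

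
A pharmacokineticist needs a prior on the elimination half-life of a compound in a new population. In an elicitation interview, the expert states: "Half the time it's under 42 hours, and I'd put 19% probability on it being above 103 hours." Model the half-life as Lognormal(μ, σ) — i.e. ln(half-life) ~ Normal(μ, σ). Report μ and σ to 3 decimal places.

If T ~ Lognormal(μ,σ) then ln T ~ Normal(μ,σ), so the p-quantile of ln T is μ + z_p·σ.
ln(42) = 3.738 and ln(103) = 4.635; z_{0.5} = 0, z_{0.81} = 0.8779.
σ = (4.635 − 3.738)/(0.8779 − (0)) = 1.022.
μ = 3.738 − (0)·1.022 = 3.738.

μ ≈ 3.738, σ ≈ 1.022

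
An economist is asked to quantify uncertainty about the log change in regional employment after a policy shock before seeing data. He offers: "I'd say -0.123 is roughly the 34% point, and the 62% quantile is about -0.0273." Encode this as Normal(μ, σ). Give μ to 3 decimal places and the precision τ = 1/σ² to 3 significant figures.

μ = -0.068, τ = 56.3

For Normal(μ,σ), the p-quantile is μ + z_p·σ. Here z_{0.34} = -0.4125, z_{0.62} = 0.3055.
So -0.123 = μ − 0.4125σ and -0.0273 = μ + 0.3055σ.
Subtracting: σ = (-0.0273 − -0.123)/(0.3055 − (-0.4125)) = 0.133.
Then μ = -0.123 − (-0.4125)·0.133 = -0.068.
Precision τ = 1/σ² = 1/0.1333² = 56.3.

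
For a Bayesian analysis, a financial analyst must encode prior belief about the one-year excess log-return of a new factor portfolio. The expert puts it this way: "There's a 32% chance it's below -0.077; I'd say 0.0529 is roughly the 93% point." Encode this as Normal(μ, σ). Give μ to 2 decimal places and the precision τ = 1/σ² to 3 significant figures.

For Normal(μ,σ), the p-quantile is μ + z_p·σ. Here z_{0.32} = -0.4677, z_{0.93} = 1.476.
So -0.077 = μ − 0.4677σ and 0.0529 = μ + 1.476σ.
Subtracting: σ = (0.0529 − -0.077)/(1.476 − (-0.4677)) = 0.07.
Then μ = -0.077 − (-0.4677)·0.07 = -0.05.
Precision τ = 1/σ² = 1/0.06684² = 224.

μ = -0.05, τ = 224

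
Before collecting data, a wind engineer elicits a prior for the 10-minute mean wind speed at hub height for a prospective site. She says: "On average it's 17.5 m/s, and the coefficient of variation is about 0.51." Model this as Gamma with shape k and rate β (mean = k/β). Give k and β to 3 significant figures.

k ≈ 3.84, β ≈ 0.22

For Gamma(k, rate β): mean = k/β, variance = k/β², so CV = 1/√k.
CV = 0.51, hence k = 1/CV² = 3.84.
Then β = k/mean = 3.84/17.5 = 0.22.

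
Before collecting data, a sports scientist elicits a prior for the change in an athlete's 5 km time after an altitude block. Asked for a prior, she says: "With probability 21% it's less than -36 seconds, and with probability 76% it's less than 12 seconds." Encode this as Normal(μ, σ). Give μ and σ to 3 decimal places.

μ = -10.412, σ = 31.731

The p-quantile of Normal(μ,σ) is μ + z_p·σ, with z_{0.21} = -0.8064 and z_{0.76} = 0.7063.
Eliminate σ: μ = (z₂·x₁ − z₁·x₂)/(z₂ − z₁) = (0.7063·-36 − (-0.8064)·12)/1.513 = -10.412.
Then σ = (x₂ − x₁)/(z₂ − z₁) = (12 − -36)/1.513 = 31.731.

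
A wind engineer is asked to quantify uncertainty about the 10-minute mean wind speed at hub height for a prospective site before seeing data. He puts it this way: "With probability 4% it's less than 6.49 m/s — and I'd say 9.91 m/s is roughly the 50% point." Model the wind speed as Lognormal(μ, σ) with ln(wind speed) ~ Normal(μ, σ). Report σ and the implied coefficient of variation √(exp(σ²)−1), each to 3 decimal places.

If T ~ Lognormal(μ,σ) then ln T ~ Normal(μ,σ), so the p-quantile of ln T is μ + z_p·σ.
ln(6.49) = 1.87 and ln(9.91) = 2.294; z_{0.04} = -1.751, z_{0.5} = 0.
σ = (2.294 − 1.87)/(0 − (-1.751)) = 0.242.
μ = 1.87 − (-1.751)·0.242 = 2.294.
CV = √(exp(σ²)−1) = √(exp(0.0585)−1) = 0.245.

σ ≈ 0.242, CV ≈ 0.245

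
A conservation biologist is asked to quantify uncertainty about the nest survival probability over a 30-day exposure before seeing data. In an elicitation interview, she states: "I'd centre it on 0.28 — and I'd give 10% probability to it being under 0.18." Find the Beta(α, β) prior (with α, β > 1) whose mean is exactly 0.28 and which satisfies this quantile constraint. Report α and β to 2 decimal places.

With mean 0.28 fixed, write α = 0.28s, β = 0.72s where s = α+β.
Need P(θ < 0.18) = 0.1 under Beta(0.28s, 0.72s). Normal approximation: (q−m)/√(m(1−m)/s) ≈ z_{0.1} = -1.28, so s ≈ 0.28·0.72·(-1.28)²/(0.18−0.28)² = 33.1.
At s = 33.1: P(θ<0.18) ≈ 0.090. Adjusting to match 0.1 gives s ≈ 30.43.
So α = 0.28·30.43 ≈ 8.52, β = 0.72·30.43 ≈ 21.91.

α ≈ 8.52, β ≈ 21.91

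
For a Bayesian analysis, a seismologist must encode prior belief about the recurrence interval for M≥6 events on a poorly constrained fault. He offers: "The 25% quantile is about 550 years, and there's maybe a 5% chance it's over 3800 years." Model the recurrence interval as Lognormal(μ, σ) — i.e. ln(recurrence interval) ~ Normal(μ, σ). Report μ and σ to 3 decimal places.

If T ~ Lognormal(μ,σ) then ln T ~ Normal(μ,σ), so the p-quantile of ln T is μ + z_p·σ.
ln(550) = 6.31 and ln(3800) = 8.243; z_{0.25} = -0.6745, z_{0.95} = 1.645.
σ = (8.243 − 6.31)/(1.645 − (-0.6745)) = 0.833.
μ = 6.31 − (-0.6745)·0.833 = 6.872.

μ ≈ 6.872, σ ≈ 0.833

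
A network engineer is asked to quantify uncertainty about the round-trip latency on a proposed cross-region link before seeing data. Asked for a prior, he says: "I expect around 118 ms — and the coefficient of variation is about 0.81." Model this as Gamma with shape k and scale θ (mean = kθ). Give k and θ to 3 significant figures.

For Gamma(k, scale θ): mean = kθ, variance = kθ², so CV = 1/√k.
CV = 0.81, hence k = 1/CV² = 1.52.
Then θ = mean/k = 118/1.52 = 77.4.

k ≈ 1.52, θ ≈ 77.4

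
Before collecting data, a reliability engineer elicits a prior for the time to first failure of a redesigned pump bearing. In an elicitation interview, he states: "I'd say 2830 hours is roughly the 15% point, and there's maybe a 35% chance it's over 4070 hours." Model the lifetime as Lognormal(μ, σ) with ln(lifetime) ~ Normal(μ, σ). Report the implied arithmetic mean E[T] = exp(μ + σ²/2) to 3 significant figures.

If T ~ Lognormal(μ,σ) then ln T ~ Normal(μ,σ), so the p-quantile of ln T is μ + z_p·σ.
ln(2830) = 7.948 and ln(4070) = 8.311; z_{0.15} = -1.036, z_{0.65} = 0.3853.
σ = (8.311 − 7.948)/(0.3853 − (-1.036)) = 0.256.
μ = 7.948 − (-1.036)·0.256 = 8.213.
E[T] = exp(μ + σ²/2) = exp(8.213 + 0.0327) = 3810 hours.

E[T] ≈ 3810 hours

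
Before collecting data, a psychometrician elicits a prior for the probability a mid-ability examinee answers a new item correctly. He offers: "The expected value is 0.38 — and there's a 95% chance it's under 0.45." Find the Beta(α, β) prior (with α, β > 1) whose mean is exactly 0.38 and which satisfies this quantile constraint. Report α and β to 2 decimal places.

With mean 0.38 fixed, write α = 0.38s, β = 0.62s where s = α+β.
Need P(θ < 0.45) = 0.95 under Beta(0.38s, 0.62s). Normal approximation: (q−m)/√(m(1−m)/s) ≈ z_{0.95} = 1.64, so s ≈ 0.38·0.62·(1.64)²/(0.45−0.38)² = 130.1.
At s = 130.1: P(θ<0.45) ≈ 0.948. Adjusting to match 0.95 gives s ≈ 133.08.
So α = 0.38·133.08 ≈ 50.57, β = 0.62·133.08 ≈ 82.51.

α ≈ 50.57, β ≈ 82.51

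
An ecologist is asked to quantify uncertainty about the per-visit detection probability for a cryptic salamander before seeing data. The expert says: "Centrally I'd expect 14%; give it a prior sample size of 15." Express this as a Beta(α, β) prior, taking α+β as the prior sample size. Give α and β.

α = 2.1, β = 12.9

Under the effective-sample-size interpretation, Beta(α, β) has prior mean α/(α+β) and prior sample size α+β.
So α+β = 15 and α/(α+β) = 0.14, giving α = 0.14·15 = 2.1 and β = 15 − 2.1 = 12.9.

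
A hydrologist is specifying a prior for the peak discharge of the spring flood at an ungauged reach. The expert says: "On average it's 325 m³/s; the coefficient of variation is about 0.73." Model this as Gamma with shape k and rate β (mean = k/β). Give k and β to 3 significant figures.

k ≈ 1.88, β ≈ 0.00577

For Gamma(k, rate β): mean = k/β, variance = k/β², so CV = 1/√k.
CV = 0.73, hence k = 1/CV² = 1.88.
Then β = k/mean = 1.88/325 = 0.00577.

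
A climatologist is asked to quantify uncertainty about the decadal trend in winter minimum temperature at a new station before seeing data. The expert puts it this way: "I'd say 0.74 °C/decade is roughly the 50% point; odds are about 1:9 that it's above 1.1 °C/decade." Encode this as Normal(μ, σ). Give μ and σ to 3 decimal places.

μ = 0.740, σ = 0.281

The p-quantile of Normal(μ,σ) is μ + z_p·σ, with z_{0.5} = 0 and z_{0.9} = 1.282.
Eliminate σ: μ = (z₂·x₁ − z₁·x₂)/(z₂ − z₁) = (1.282·0.74 − (0)·1.1)/1.282 = 0.740.
Then σ = (x₂ − x₁)/(z₂ − z₁) = (1.1 − 0.74)/1.282 = 0.281.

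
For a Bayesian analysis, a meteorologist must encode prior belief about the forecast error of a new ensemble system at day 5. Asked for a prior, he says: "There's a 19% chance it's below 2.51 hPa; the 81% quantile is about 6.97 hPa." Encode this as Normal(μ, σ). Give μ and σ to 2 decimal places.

The p-quantile of Normal(μ,σ) is μ + z_p·σ, with z_{0.19} = -0.8779 and z_{0.81} = 0.8779.
Eliminate σ: μ = (z₂·x₁ − z₁·x₂)/(z₂ − z₁) = (0.8779·2.51 − (-0.8779)·6.97)/1.756 = 4.74.
Then σ = (x₂ − x₁)/(z₂ − z₁) = (6.97 − 2.51)/1.756 = 2.54.

μ = 4.74, σ = 2.54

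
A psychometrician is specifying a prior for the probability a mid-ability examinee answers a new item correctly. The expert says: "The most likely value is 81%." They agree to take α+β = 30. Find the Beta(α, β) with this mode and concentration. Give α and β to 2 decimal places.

α = 23.68, β = 6.32

For α,β > 1 the Beta mode is (α−1)/(α+β−2). With α+β = 30, the mode is (α−1)/28.
Set (α−1)/28 = 0.81 → α = 1 + 0.81·28 = 23.68.
β = 30 − α = 6.32.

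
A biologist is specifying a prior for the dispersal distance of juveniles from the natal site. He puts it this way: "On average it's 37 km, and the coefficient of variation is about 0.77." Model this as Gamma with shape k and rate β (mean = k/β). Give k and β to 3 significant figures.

For Gamma(k, rate β): mean = k/β, variance = k/β², so CV = 1/√k.
CV = 0.77, hence k = 1/CV² = 1.69.
Then β = k/mean = 1.69/37 = 0.0456.

k ≈ 1.69, β ≈ 0.0456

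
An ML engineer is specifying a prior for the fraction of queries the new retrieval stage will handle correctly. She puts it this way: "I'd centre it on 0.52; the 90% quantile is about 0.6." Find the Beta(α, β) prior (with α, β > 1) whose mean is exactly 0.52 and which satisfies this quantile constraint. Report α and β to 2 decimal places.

With mean 0.52 fixed, write α = 0.52s, β = 0.48s where s = α+β.
Need P(θ < 0.6) = 0.9 under Beta(0.52s, 0.48s). Normal approximation: (q−m)/√(m(1−m)/s) ≈ z_{0.9} = 1.28, so s ≈ 0.52·0.48·(1.28)²/(0.6−0.52)² = 64.1.
At s = 64.1: P(θ<0.6) ≈ 0.901. Adjusting to match 0.9 gives s ≈ 63.50.
So α = 0.52·63.50 ≈ 33.02, β = 0.48·63.50 ≈ 30.48.

α ≈ 33.02, β ≈ 30.48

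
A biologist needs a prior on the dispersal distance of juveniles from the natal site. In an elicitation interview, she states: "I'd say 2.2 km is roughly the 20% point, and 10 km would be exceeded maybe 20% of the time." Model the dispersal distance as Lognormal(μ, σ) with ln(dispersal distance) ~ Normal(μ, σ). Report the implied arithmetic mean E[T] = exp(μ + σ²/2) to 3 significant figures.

If T ~ Lognormal(μ,σ) then ln T ~ Normal(μ,σ), so the p-quantile of ln T is μ + z_p·σ.
ln(2.2) = 0.7885 and ln(10) = 2.303; z_{0.2} = -0.8416, z_{0.8} = 0.8416.
σ = (2.303 − 0.7885)/(0.8416 − (-0.8416)) = 0.900.
μ = 0.7885 − (-0.8416)·0.900 = 1.546.
E[T] = exp(μ + σ²/2) = exp(1.546 + 0.4046) = 7.03 km.

E[T] ≈ 7.03 km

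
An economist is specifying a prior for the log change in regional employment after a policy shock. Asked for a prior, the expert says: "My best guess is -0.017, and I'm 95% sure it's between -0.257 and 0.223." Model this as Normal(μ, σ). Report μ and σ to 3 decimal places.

μ = -0.017, σ = 0.122

A symmetric 95% interval runs μ ± z·σ with z = 1.96.
Half-width = 0.24, so σ = 0.24/1.96 = 0.122.
μ is the stated best guess, -0.017.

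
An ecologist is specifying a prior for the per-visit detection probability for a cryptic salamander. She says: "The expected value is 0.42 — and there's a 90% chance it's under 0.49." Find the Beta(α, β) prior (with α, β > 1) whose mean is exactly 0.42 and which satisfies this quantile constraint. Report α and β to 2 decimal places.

α ≈ 34.56, β ≈ 47.73

With mean 0.42 fixed, write α = 0.42s, β = 0.58s where s = α+β.
Need P(θ < 0.49) = 0.9 under Beta(0.42s, 0.58s). Normal approximation: (q−m)/√(m(1−m)/s) ≈ z_{0.9} = 1.28, so s ≈ 0.42·0.58·(1.28)²/(0.49−0.42)² = 81.6.
At s = 81.6: P(θ<0.49) ≈ 0.899. Adjusting to match 0.9 gives s ≈ 82.29.
So α = 0.42·82.29 ≈ 34.56, β = 0.58·82.29 ≈ 47.73.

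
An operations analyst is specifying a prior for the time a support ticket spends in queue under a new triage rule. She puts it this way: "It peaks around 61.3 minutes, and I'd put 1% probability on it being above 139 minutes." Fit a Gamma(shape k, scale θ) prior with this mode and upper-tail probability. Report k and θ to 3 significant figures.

k ≈ 8.15, θ ≈ 8.57

Gamma(k,θ) with k>1 has mode (k−1)θ, so θ = 61.3/(k−1).
Need P(X < 139) = 0.99 with θ tied to k this way. Start at k = 2, θ = 61.3: P(X<139) ≈ 0.662.
Too low — raise k to concentrate. Iterating converges to k ≈ 8.15.
Then θ = 61.3/(8.15−1) ≈ 8.57.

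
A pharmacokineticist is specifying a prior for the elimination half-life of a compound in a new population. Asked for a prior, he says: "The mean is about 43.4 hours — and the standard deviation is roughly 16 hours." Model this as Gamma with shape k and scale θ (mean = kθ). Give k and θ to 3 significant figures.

k ≈ 7.36, θ ≈ 5.9

For Gamma(k, scale θ): mean = kθ, variance = kθ², so CV = 1/√k.
CV = SD/mean = 16/43.4 = 0.3687, hence k = 1/CV² = 7.36.
Then θ = mean/k = 43.4/7.36 = 5.9.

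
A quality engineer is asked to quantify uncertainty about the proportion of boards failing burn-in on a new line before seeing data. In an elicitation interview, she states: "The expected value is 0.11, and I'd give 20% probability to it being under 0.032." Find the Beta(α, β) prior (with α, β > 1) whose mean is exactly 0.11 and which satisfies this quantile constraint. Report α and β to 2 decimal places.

α ≈ 1.17, β ≈ 9.44

With mean 0.11 fixed, write α = 0.11s, β = 0.89s where s = α+β.
Need P(θ < 0.032) = 0.2 under Beta(0.11s, 0.89s). Normal approximation: (q−m)/√(m(1−m)/s) ≈ z_{0.2} = -0.842, so s ≈ 0.11·0.89·(-0.842)²/(0.032−0.11)² = 11.4.
At s = 11.4: P(θ<0.032) ≈ 0.186. Adjusting to match 0.2 gives s ≈ 10.60.
So α = 0.11·10.60 ≈ 1.17, β = 0.89·10.60 ≈ 9.44.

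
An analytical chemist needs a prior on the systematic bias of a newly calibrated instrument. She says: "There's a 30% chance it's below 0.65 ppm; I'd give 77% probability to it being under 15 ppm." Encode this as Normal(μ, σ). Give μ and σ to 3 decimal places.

μ = 6.607, σ = 11.360

The p-quantile of Normal(μ,σ) is μ + z_p·σ, with z_{0.3} = -0.5244 and z_{0.77} = 0.7388.
Eliminate σ: μ = (z₂·x₁ − z₁·x₂)/(z₂ − z₁) = (0.7388·0.65 − (-0.5244)·15)/1.263 = 6.607.
Then σ = (x₂ − x₁)/(z₂ − z₁) = (15 − 0.65)/1.263 = 11.360.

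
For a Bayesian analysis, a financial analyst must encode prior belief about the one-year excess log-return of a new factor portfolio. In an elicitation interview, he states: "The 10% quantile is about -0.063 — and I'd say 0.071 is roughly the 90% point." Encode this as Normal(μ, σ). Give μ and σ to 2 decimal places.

μ = 0.00, σ = 0.05

The p-quantile of Normal(μ,σ) is μ + z_p·σ, with z_{0.1} = -1.282 and z_{0.9} = 1.282.
Eliminate σ: μ = (z₂·x₁ − z₁·x₂)/(z₂ − z₁) = (1.282·-0.063 − (-1.282)·0.071)/2.563 = 0.00.
Then σ = (x₂ − x₁)/(z₂ − z₁) = (0.071 − -0.063)/2.563 = 0.05.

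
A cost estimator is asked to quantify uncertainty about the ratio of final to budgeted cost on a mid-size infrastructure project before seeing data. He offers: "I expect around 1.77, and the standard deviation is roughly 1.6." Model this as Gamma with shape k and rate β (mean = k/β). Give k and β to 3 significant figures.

k ≈ 1.22, β ≈ 0.691

For Gamma(k, rate β): mean = k/β, variance = k/β², so CV = 1/√k.
CV = SD/mean = 1.6/1.77 = 0.904, hence k = 1/CV² = 1.22.
Then β = k/mean = 1.22/1.77 = 0.691.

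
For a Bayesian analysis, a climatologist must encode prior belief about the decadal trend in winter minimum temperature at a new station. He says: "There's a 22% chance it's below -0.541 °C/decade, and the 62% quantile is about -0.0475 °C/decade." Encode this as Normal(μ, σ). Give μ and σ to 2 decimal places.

For Normal(μ,σ), the p-quantile is μ + z_p·σ. Here z_{0.22} = -0.7722, z_{0.62} = 0.3055.
So -0.541 = μ − 0.7722σ and -0.0475 = μ + 0.3055σ.
Subtracting: σ = (-0.0475 − -0.541)/(0.3055 − (-0.7722)) = 0.46.
Then μ = -0.541 − (-0.7722)·0.46 = -0.19.

μ = -0.19, σ = 0.46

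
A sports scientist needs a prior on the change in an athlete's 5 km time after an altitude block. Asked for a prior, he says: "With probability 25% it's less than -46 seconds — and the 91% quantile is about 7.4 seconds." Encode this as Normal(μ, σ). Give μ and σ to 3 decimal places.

μ = -28.127, σ = 26.498

The p-quantile of Normal(μ,σ) is μ + z_p·σ, with z_{0.25} = -0.6745 and z_{0.91} = 1.341.
Eliminate σ: μ = (z₂·x₁ − z₁·x₂)/(z₂ − z₁) = (1.341·-46 − (-0.6745)·7.4)/2.015 = -28.127.
Then σ = (x₂ − x₁)/(z₂ − z₁) = (7.4 − -46)/2.015 = 26.498.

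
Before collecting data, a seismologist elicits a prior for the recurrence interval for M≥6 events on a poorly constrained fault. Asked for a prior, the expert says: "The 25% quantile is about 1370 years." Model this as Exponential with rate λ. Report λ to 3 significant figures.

λ ≈ 0.00021

P(T < 1370.0) = 1 − e^(−λ·1370.0) = 0.25, so λ = −ln(1−0.25)/1370.0 = −ln(0.75)/1370.0 = 0.00021.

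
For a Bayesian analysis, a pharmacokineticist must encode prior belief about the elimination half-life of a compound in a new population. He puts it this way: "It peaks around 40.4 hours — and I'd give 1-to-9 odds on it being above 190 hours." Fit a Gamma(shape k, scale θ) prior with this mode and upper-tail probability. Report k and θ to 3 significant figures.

Gamma(k,θ) with k>1 has mode (k−1)θ, so θ = 40.4/(k−1).
Need P(X < 190) = 0.9 with θ tied to k this way. Start at k = 2, θ = 40.4: P(X<190) ≈ 0.948.
Too high — lower k to spread out. Iterating converges to k ≈ 1.75.
Then θ = 40.4/(1.75−1) ≈ 54.2.

k ≈ 1.75, θ ≈ 54.2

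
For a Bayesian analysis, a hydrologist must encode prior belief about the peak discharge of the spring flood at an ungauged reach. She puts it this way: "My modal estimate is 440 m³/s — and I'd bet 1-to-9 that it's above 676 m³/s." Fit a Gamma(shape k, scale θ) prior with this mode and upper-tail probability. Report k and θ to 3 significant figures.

k ≈ 11.1, θ ≈ 43.5

Gamma(k,θ) with k>1 has mode (k−1)θ, so θ = 440/(k−1).
Need P(X < 676) = 0.9 with θ tied to k this way. Start at k = 2, θ = 440: P(X<676) ≈ 0.454.
Too low — raise k to concentrate. Iterating converges to k ≈ 11.1.
Then θ = 440/(11.1−1) ≈ 43.5.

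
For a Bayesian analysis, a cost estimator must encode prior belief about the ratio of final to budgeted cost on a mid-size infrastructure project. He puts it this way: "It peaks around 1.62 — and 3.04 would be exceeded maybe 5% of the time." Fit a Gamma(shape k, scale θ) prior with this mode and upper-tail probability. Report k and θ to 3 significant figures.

Gamma(k,θ) with k>1 has mode (k−1)θ, so θ = 1.62/(k−1).
Need P(X < 3.04) = 0.95 with θ tied to k this way. Start at k = 2, θ = 1.62: P(X<3.04) ≈ 0.560.
Too low — raise k to concentrate. Iterating converges to k ≈ 8.02.
Then θ = 1.62/(8.02−1) ≈ 0.231.

k ≈ 8.02, θ ≈ 0.231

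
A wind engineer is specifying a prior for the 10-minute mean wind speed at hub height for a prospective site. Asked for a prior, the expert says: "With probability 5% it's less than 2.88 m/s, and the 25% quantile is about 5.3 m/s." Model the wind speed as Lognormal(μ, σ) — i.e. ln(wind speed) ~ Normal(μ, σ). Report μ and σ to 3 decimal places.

μ ≈ 2.092, σ ≈ 0.629

If T ~ Lognormal(μ,σ) then ln T ~ Normal(μ,σ), so the p-quantile of ln T is μ + z_p·σ.
ln(2.88) = 1.058 and ln(5.3) = 1.668; z_{0.05} = -1.645, z_{0.25} = -0.6745.
σ = (1.668 − 1.058)/(-0.6745 − (-1.645)) = 0.629.
μ = 1.058 − (-1.645)·0.629 = 2.092.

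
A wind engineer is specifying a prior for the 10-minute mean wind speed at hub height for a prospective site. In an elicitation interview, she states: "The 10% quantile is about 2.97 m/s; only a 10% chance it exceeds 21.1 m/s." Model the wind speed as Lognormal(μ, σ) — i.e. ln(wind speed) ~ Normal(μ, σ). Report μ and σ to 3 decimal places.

μ ≈ 2.069, σ ≈ 0.765

If T ~ Lognormal(μ,σ) then ln T ~ Normal(μ,σ), so the p-quantile of ln T is μ + z_p·σ.
ln(2.97) = 1.089 and ln(21.1) = 3.049; z_{0.1} = -1.282, z_{0.9} = 1.282.
σ = (3.049 − 1.089)/(1.282 − (-1.282)) = 0.765.
μ = 1.089 − (-1.282)·0.765 = 2.069.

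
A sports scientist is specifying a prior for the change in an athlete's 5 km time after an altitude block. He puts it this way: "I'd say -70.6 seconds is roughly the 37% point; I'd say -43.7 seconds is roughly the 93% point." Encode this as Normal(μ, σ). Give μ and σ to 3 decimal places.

μ = -65.662, σ = 14.881

For Normal(μ,σ), the p-quantile is μ + z_p·σ. Here z_{0.37} = -0.3319, z_{0.93} = 1.476.
So -70.6 = μ − 0.3319σ and -43.7 = μ + 1.476σ.
Subtracting: σ = (-43.7 − -70.6)/(1.476 − (-0.3319)) = 14.881.
Then μ = -70.6 − (-0.3319)·14.881 = -65.662.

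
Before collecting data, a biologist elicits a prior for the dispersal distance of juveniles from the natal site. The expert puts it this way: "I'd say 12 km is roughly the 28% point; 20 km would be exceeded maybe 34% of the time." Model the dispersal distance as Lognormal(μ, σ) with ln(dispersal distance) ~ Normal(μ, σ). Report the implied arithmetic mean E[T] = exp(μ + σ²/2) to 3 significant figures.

E[T] ≈ 18.5 km

If T ~ Lognormal(μ,σ) then ln T ~ Normal(μ,σ), so the p-quantile of ln T is μ + z_p·σ.
ln(12) = 2.485 and ln(20) = 2.996; z_{0.28} = -0.5828, z_{0.66} = 0.4125.
σ = (2.996 − 2.485)/(0.4125 − (-0.5828)) = 0.513.
μ = 2.485 − (-0.5828)·0.513 = 2.784.
E[T] = exp(μ + σ²/2) = exp(2.784 + 0.1317) = 18.5 km.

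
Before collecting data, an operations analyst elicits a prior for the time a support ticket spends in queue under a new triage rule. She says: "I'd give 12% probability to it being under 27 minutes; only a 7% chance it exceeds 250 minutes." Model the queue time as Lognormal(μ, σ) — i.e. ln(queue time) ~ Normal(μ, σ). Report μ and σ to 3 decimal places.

If T ~ Lognormal(μ,σ) then ln T ~ Normal(μ,σ), so the p-quantile of ln T is μ + z_p·σ.
ln(27) = 3.296 and ln(250) = 5.521; z_{0.12} = -1.175, z_{0.93} = 1.476.
σ = (5.521 − 3.296)/(1.476 − (-1.175)) = 0.840.
μ = 3.296 − (-1.175)·0.840 = 4.282.

μ ≈ 4.282, σ ≈ 0.840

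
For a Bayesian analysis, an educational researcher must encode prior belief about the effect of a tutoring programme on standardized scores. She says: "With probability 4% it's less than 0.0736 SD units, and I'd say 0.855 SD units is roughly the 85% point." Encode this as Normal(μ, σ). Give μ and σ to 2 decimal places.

The p-quantile of Normal(μ,σ) is μ + z_p·σ, with z_{0.04} = -1.751 and z_{0.85} = 1.036.
Eliminate σ: μ = (z₂·x₁ − z₁·x₂)/(z₂ − z₁) = (1.036·0.0736 − (-1.751)·0.855)/2.787 = 0.56.
Then σ = (x₂ − x₁)/(z₂ − z₁) = (0.855 − 0.0736)/2.787 = 0.28.

μ = 0.56, σ = 0.28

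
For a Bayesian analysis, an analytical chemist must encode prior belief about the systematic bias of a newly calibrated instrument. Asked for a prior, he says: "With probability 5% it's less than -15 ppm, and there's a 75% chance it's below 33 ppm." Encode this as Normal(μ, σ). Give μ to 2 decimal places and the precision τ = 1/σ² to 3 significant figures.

μ = 19.04, τ = 0.00233

For Normal(μ,σ), the p-quantile is μ + z_p·σ. Here z_{0.05} = -1.645, z_{0.75} = 0.6745.
So -15 = μ − 1.645σ and 33 = μ + 0.6745σ.
Subtracting: σ = (33 − -15)/(0.6745 − (-1.645)) = 20.70.
Then μ = -15 − (-1.645)·20.70 = 19.04.
Precision τ = 1/σ² = 1/20.7² = 0.00233.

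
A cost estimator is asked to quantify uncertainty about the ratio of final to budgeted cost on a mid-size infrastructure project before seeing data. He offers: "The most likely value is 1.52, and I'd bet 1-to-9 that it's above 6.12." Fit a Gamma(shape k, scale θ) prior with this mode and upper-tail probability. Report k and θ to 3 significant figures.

k ≈ 1.95, θ ≈ 1.61

Gamma(k,θ) with k>1 has mode (k−1)θ, so θ = 1.52/(k−1).
Need P(X < 6.12) = 0.9 with θ tied to k this way. Start at k = 2, θ = 1.52: P(X<6.12) ≈ 0.910.
Too high — lower k to spread out. Iterating converges to k ≈ 1.95.
Then θ = 1.52/(1.95−1) ≈ 1.61.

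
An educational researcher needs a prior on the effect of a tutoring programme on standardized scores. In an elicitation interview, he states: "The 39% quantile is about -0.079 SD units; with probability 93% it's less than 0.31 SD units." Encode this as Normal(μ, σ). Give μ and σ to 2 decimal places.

The p-quantile of Normal(μ,σ) is μ + z_p·σ, with z_{0.39} = -0.2793 and z_{0.93} = 1.476.
Eliminate σ: μ = (z₂·x₁ − z₁·x₂)/(z₂ − z₁) = (1.476·-0.079 − (-0.2793)·0.31)/1.755 = -0.02.
Then σ = (x₂ − x₁)/(z₂ − z₁) = (0.31 − -0.079)/1.755 = 0.22.

μ = -0.02, σ = 0.22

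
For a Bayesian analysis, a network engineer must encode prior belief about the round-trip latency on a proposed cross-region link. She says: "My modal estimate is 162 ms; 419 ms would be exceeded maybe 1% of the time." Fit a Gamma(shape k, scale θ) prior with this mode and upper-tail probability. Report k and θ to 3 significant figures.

k ≈ 6.16, θ ≈ 31.4

Gamma(k,θ) with k>1 has mode (k−1)θ, so θ = 162/(k−1).
Need P(X < 419) = 0.99 with θ tied to k this way. Start at k = 2, θ = 162: P(X<419) ≈ 0.730.
Too low — raise k to concentrate. Iterating converges to k ≈ 6.16.
Then θ = 162/(6.16−1) ≈ 31.4.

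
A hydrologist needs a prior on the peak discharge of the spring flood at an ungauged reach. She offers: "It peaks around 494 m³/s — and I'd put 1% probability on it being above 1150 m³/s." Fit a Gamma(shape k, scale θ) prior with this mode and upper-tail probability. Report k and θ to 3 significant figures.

Gamma(k,θ) with k>1 has mode (k−1)θ, so θ = 494/(k−1).
Need P(X < 1150) = 0.99 with θ tied to k this way. Start at k = 2, θ = 494: P(X<1150) ≈ 0.676.
Too low — raise k to concentrate. Iterating converges to k ≈ 7.67.
Then θ = 494/(7.67−1) ≈ 74.

k ≈ 7.67, θ ≈ 74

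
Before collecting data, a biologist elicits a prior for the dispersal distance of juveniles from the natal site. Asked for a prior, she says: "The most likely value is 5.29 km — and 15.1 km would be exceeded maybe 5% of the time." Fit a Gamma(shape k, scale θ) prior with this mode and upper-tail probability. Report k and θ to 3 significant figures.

k ≈ 3.43, θ ≈ 2.18

Gamma(k,θ) with k>1 has mode (k−1)θ, so θ = 5.29/(k−1).
Need P(X < 15.1) = 0.95 with θ tied to k this way. Start at k = 2, θ = 5.29: P(X<15.1) ≈ 0.778.
Too low — raise k to concentrate. Iterating converges to k ≈ 3.43.
Then θ = 5.29/(3.43−1) ≈ 2.18.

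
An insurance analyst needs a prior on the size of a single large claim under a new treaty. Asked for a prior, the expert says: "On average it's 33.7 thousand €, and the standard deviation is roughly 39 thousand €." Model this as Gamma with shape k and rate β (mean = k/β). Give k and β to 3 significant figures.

For Gamma(k, rate β): mean = k/β, variance = k/β², so CV = 1/√k.
CV = SD/mean = 39/33.7 = 1.157, hence k = 1/CV² = 0.747.
Then β = k/mean = 0.747/33.7 = 0.0222.

k ≈ 0.747, β ≈ 0.0222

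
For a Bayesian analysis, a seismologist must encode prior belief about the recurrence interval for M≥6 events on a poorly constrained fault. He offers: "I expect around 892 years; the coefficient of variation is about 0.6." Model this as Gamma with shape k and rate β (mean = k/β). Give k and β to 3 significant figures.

For Gamma(k, rate β): mean = k/β, variance = k/β², so CV = 1/√k.
CV = 0.6, hence k = 1/CV² = 2.78.
Then β = k/mean = 2.78/892 = 0.00311.

k ≈ 2.78, β ≈ 0.00311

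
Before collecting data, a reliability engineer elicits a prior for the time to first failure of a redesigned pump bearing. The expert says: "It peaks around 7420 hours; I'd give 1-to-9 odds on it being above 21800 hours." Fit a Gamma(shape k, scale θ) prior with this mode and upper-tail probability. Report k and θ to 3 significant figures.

k ≈ 2.64, θ ≈ 4530

Gamma(k,θ) with k>1 has mode (k−1)θ, so θ = 7420/(k−1).
Need P(X < 21800) = 0.9 with θ tied to k this way. Start at k = 2, θ = 7420: P(X<21800) ≈ 0.791.
Too low — raise k to concentrate. Iterating converges to k ≈ 2.64.
Then θ = 7420/(2.64−1) ≈ 4530.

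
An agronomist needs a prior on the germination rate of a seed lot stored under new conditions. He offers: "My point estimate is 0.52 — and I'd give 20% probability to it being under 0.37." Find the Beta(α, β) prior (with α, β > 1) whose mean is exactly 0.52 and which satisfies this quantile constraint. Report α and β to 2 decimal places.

With mean 0.52 fixed, write α = 0.52s, β = 0.48s where s = α+β.
Need P(θ < 0.37) = 0.2 under Beta(0.52s, 0.48s). Normal approximation: (q−m)/√(m(1−m)/s) ≈ z_{0.2} = -0.842, so s ≈ 0.52·0.48·(-0.842)²/(0.37−0.52)² = 7.9.
At s = 7.9: P(θ<0.37) ≈ 0.201. Adjusting to match 0.2 gives s ≈ 7.93.
So α = 0.52·7.93 ≈ 4.13, β = 0.48·7.93 ≈ 3.81.

α ≈ 4.13, β ≈ 3.81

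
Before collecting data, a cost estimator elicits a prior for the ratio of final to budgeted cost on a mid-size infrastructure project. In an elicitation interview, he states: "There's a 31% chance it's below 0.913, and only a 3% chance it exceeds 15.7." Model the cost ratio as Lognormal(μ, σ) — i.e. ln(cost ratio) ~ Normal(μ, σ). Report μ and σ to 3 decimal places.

If T ~ Lognormal(μ,σ) then ln T ~ Normal(μ,σ), so the p-quantile of ln T is μ + z_p·σ.
ln(0.913) = -0.09102 and ln(15.7) = 2.754; z_{0.31} = -0.4959, z_{0.97} = 1.881.
σ = (2.754 − -0.09102)/(1.881 − (-0.4959)) = 1.197.
μ = -0.09102 − (-0.4959)·1.197 = 0.502.

μ ≈ 0.502, σ ≈ 1.197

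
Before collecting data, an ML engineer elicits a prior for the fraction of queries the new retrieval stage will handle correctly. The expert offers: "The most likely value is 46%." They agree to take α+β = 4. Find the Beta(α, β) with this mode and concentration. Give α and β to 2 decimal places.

For α,β > 1 the Beta mode is (α−1)/(α+β−2). With α+β = 4, the mode is (α−1)/2.
Set (α−1)/2 = 0.46 → α = 1 + 0.46·2 = 1.92.
β = 4 − α = 2.08.

α = 1.92, β = 2.08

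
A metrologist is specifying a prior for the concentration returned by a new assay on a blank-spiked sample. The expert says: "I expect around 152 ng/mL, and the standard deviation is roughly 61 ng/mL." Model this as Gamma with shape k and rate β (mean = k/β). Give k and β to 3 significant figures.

For Gamma(k, rate β): mean = k/β, variance = k/β², so CV = 1/√k.
CV = SD/mean = 61/152 = 0.4013, hence k = 1/CV² = 6.21.
Then β = k/mean = 6.21/152 = 0.0408.

k ≈ 6.21, β ≈ 0.0408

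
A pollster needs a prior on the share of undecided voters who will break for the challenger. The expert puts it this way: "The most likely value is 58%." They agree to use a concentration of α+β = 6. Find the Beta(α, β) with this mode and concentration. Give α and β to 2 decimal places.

α = 3.32, β = 2.68

For α,β > 1 the Beta mode is (α−1)/(α+β−2). With α+β = 6, the mode is (α−1)/4.
Set (α−1)/4 = 0.58 → α = 1 + 0.58·4 = 3.32.
β = 6 − α = 2.68.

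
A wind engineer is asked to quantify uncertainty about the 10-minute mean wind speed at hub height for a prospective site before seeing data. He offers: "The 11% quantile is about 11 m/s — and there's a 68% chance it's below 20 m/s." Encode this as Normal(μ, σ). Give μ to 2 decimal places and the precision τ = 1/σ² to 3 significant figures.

For Normal(μ,σ), the p-quantile is μ + z_p·σ. Here z_{0.11} = -1.227, z_{0.68} = 0.4677.
So 11 = μ − 1.227σ and 20 = μ + 0.4677σ.
Subtracting: σ = (20 − 11)/(0.4677 − (-1.227)) = 5.31.
Then μ = 11 − (-1.227)·5.31 = 17.52.
Precision τ = 1/σ² = 1/5.312² = 0.0354.

μ = 17.52, τ = 0.0354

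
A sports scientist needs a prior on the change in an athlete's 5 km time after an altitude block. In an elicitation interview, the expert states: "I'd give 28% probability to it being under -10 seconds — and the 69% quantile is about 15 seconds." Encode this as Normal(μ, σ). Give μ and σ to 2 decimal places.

For Normal(μ,σ), the p-quantile is μ + z_p·σ. Here z_{0.28} = -0.5828, z_{0.69} = 0.4959.
So -10 = μ − 0.5828σ and 15 = μ + 0.4959σ.
Subtracting: σ = (15 − -10)/(0.4959 − (-0.5828)) = 23.18.
Then μ = -10 − (-0.5828)·23.18 = 3.51.

μ = 3.51, σ = 23.18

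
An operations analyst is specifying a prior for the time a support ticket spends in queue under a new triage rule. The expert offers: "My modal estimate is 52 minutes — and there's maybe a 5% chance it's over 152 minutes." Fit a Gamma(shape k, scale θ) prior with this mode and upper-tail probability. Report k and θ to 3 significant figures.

Gamma(k,θ) with k>1 has mode (k−1)θ, so θ = 52/(k−1).
Need P(X < 152) = 0.95 with θ tied to k this way. Start at k = 2, θ = 52: P(X<152) ≈ 0.789.
Too low — raise k to concentrate. Iterating converges to k ≈ 3.31.
Then θ = 52/(3.31−1) ≈ 22.5.

k ≈ 3.31, θ ≈ 22.5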